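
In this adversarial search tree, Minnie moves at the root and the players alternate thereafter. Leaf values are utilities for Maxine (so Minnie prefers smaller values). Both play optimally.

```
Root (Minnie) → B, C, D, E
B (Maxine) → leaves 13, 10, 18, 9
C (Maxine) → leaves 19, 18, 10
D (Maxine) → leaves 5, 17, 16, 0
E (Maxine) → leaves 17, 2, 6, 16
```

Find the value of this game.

B (Maxine): max(13, 10, 18, 9) = 18
C (Maxine): max(19, 18, 10) = 19
D (Maxine): max(5, 17, 16, 0) = 17
E (Maxine): max(17, 2, 6, 16) = 17
Root (Minnie): min(18, 19, 17, 17) = 17

17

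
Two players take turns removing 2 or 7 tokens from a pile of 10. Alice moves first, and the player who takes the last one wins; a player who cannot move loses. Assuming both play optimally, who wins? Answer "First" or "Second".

Second

W/L table (W = player to move can force a win):
i:   0  1  2  3  4  5  6  7  8  9 10
     L  L  W  W  L  L  W  W  W  L  L
Position 10 is L, so the second player wins.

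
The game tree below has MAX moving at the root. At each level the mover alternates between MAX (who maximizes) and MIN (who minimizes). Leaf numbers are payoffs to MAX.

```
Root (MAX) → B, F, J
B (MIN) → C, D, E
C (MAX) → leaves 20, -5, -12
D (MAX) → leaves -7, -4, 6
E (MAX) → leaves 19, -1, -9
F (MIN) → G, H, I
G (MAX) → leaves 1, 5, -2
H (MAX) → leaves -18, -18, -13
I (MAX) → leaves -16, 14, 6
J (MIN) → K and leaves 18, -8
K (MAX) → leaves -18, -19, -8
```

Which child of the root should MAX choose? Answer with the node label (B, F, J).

C (MAX): max(20, -5, -12) = 20
D (MAX): max(-7, -4, 6) = 6
E (MAX): max(19, -1, -9) = 19
B (MIN): min(20, 6, 19) = 6
G (MAX): max(1, 5, -2) = 5
H (MAX): max(-18, -18, -13) = -13
I (MAX): max(-16, 14, 6) = 14
F (MIN): min(5, -13, 14) = -13
K (MAX): max(-18, -19, -8) = -8
J (MIN): min(-8, 18, -8) = -8
Root (MAX): max(6, -13, -8) = 6
MAX picks the child with the highest value: B (value 6).

B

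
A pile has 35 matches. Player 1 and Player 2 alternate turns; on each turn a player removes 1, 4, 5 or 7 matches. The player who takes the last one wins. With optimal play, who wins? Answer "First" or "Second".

First

Positions where the player to move wins (W) vs loses (L):
i:   0  1  2  3  4  5  6  7  8  9 10 11 12 13 14 15 16 17 18 19 20 21 22 23 24 25 26 27 28 29 30 31 32 33 34 35
     L  W  L  W  W  W  W  W  L  W  L  W  W  W  W  W  L  W  L  W  W  W  W  W  L  W  L  W  W  W  W  W  L  W  L  W
Position 35 is W, so the first player wins.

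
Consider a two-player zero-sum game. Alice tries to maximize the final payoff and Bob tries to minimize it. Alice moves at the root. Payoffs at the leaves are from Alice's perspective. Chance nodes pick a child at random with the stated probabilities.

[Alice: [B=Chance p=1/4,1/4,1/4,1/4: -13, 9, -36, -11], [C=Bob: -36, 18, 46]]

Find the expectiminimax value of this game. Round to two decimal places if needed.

B (Chance): 1/4·-13 + 1/4·9 + 1/4·-36 + 1/4·-11 = -12.75
C (Bob): min(-36, 18, 46) = -36
Root (Alice): max(-12.75, -36) = -12.75

-12.75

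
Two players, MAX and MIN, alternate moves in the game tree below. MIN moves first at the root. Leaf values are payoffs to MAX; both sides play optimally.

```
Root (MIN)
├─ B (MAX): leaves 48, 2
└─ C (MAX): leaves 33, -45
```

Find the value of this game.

B (MAX): max(48, 2) = 48
C (MAX): max(33, -45) = 33
Root (MIN): min(48, 33) = 33

33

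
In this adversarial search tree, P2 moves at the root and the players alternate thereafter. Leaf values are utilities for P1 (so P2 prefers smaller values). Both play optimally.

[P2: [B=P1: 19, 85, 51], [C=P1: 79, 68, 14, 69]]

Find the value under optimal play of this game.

79

B (P1): max(19, 85, 51) = 85
C (P1): max(79, 68, 14, 69) = 79
Root (P2): min(85, 79) = 79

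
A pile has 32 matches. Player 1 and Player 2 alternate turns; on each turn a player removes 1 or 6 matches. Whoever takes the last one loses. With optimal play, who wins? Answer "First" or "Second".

Compute winning (W) and losing (L) positions by backward induction:
i:   0  1  2  3  4  5  6  7  8  9 10 11 12 13 14 15 16 17 18 19 20 21 22 23 24 25 26 27 28 29 30 31 32
     W  L  W  L  W  L  W  W  L  W  L  W  L  W  W  L  W  L  W  L  W  W  L  W  L  W  L  W  W  L  W  L  W
Position 32 is W, so the first player wins.

First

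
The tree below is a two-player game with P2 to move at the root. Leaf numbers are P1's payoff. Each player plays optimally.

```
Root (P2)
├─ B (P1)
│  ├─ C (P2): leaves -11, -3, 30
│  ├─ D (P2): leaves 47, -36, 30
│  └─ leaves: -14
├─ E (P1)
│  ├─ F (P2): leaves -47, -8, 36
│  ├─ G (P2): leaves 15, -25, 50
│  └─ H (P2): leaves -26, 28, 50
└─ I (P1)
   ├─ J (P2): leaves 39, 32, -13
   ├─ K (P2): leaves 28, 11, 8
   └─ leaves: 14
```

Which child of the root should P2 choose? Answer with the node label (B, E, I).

C (P2): min(-11, -3, 30) = -11
D (P2): min(47, -36, 30) = -36
B (P1): max(-11, -36, -14) = -11
F (P2): min(-47, -8, 36) = -47
G (P2): min(15, -25, 50) = -25
H (P2): min(-26, 28, 50) = -26
E (P1): max(-47, -25, -26) = -25
J (P2): min(39, 32, -13) = -13
K (P2): min(28, 11, 8) = 8
I (P1): max(-13, 8, 14) = 14
Root (P2): min(-11, -25, 14) = -25
P2 picks the child with the lowest value: E (value -25).

E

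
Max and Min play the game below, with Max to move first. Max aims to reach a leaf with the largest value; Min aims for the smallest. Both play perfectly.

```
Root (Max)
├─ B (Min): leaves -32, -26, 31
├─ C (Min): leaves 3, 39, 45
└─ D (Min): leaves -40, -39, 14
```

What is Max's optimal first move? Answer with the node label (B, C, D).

B (Min): min(-32, -26, 31) = -32
C (Min): min(3, 39, 45) = 3
D (Min): min(-40, -39, 14) = -40
Root (Max): max(-32, 3, -40) = 3
Max picks the child with the highest value: C (value 3).

C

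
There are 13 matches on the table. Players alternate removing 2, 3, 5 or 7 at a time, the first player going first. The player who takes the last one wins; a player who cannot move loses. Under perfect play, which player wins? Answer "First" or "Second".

i:   0  1  2  3  4  5  6  7  8  9 10 11 12 13
     L  L  W  W  W  W  W  W  W  L  L  W  W  W
Position 13 is W, so the first player wins.

First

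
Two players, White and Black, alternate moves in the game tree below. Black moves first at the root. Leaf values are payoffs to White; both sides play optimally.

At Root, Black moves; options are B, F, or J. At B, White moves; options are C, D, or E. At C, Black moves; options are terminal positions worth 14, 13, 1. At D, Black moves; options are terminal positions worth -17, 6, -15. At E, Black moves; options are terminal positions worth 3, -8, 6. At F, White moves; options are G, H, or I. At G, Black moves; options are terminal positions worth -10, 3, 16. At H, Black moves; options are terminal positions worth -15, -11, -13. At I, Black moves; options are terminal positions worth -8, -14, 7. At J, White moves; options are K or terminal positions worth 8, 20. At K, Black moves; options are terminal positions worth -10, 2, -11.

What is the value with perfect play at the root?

-10

C (Black): min(14, 13, 1) = 1
D (Black): min(-17, 6, -15) = -17
E (Black): min(3, -8, 6) = -8
B (White): max(1, -17, -8) = 1
G (Black): min(-10, 3, 16) = -10
H (Black): min(-15, -11, -13) = -15
I (Black): min(-8, -14, 7) = -14
F (White): max(-10, -15, -14) = -10
K (Black): min(-10, 2, -11) = -11
J (White): max(-11, 8, 20) = 20
Root (Black): min(1, -10, 20) = -10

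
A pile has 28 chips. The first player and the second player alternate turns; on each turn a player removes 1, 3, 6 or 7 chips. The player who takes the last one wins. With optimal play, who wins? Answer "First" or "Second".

Second

Positions where the player to move wins (W) vs loses (L):
i:   0  1  2  3  4  5  6  7  8  9 10 11 12 13 14 15 16 17 18 19 20 21 22 23 24 25 26 27 28
     L  W  L  W  L  W  W  W  W  W  W  W  L  W  L  W  L  W  W  W  W  W  W  W  L  W  L  W  L
Position 28 is L, so the second player wins.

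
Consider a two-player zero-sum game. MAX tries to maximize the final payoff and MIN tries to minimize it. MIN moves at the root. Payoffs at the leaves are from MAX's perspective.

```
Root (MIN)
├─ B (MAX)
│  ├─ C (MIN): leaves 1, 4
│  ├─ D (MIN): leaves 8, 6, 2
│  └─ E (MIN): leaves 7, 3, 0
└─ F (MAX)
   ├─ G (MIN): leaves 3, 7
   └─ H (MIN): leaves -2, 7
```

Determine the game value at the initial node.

2

C (MIN): min(1, 4) = 1
D (MIN): min(8, 6, 2) = 2
E (MIN): min(7, 3, 0) = 0
B (MAX): max(1, 2, 0) = 2
G (MIN): min(3, 7) = 3
H (MIN): min(-2, 7) = -2
F (MAX): max(3, -2) = 3
Root (MIN): min(2, 3) = 2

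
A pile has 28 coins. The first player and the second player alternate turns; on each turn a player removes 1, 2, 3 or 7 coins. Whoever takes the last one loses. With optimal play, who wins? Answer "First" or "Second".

Mark each pile size as W (mover wins) or L (mover loses):
i:   0  1  2  3  4  5  6  7  8  9 10 11 12 13 14 15 16 17 18 19 20 21 22 23 24 25 26 27 28
     W  L  W  W  W  L  W  W  W  L  W  W  W  L  W  W  W  L  W  W  W  L  W  W  W  L  W  W  W
Position 28 is W, so the first player wins.

First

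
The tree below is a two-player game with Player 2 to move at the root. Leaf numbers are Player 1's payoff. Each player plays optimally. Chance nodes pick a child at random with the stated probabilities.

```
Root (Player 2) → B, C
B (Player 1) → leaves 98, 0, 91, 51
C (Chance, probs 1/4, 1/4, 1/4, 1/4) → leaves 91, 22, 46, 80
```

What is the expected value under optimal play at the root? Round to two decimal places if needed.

B (Player 1): max(98, 0, 91, 51) = 98
C (Chance): 1/4·91 + 1/4·22 + 1/4·46 + 1/4·80 = 59.75
Root (Player 2): min(98, 59.75) = 59.75

59.75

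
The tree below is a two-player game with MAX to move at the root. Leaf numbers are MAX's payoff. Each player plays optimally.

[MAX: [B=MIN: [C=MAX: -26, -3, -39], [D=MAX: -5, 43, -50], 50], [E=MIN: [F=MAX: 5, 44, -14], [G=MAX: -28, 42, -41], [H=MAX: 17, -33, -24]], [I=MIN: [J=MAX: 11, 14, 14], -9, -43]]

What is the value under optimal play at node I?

J: max(11, 14, 14) = 14
I: min(14, -9, -43) = -43

-43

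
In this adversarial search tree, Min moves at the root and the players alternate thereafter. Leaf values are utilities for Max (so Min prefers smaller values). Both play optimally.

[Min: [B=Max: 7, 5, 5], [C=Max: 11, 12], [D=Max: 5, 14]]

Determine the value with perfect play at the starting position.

7

B (Max): max(7, 5, 5) = 7
C (Max): max(11, 12) = 12
D (Max): max(5, 14) = 14
Root (Min): min(7, 12, 14) = 7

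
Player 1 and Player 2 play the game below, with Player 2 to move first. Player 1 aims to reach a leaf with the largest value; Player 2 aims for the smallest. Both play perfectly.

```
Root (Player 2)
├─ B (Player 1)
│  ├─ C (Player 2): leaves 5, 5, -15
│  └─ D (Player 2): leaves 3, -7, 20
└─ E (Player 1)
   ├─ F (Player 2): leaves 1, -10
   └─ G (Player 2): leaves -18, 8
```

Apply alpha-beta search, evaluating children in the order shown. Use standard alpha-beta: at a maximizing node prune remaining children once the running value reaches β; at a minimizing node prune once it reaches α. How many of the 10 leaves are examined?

9

C [α=-∞,β=+∞]: v=-15
D [α=-15,β=+∞]: v=-7
B [α=-∞,β=+∞]: v=-7
F [α=-∞,β=-7]: v=-10
G [α=-10,β=-7]: v=-18 after child 1 ≤ α → α-cutoff, skip 1
E [α=-∞,β=-7]: v=-10
Root [α=-∞,β=+∞]: v=-10
Leaves evaluated: 9 of 10.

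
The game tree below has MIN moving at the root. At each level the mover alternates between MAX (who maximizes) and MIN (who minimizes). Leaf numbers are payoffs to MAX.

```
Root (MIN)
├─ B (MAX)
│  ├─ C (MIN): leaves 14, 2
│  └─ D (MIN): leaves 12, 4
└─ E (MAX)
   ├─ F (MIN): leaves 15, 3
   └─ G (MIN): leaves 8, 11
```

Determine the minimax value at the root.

C (MIN): min(14, 2) = 2
D (MIN): min(12, 4) = 4
B (MAX): max(2, 4) = 4
F (MIN): min(15, 3) = 3
G (MIN): min(8, 11) = 8
E (MAX): max(3, 8) = 8
Root (MIN): min(4, 8) = 4

4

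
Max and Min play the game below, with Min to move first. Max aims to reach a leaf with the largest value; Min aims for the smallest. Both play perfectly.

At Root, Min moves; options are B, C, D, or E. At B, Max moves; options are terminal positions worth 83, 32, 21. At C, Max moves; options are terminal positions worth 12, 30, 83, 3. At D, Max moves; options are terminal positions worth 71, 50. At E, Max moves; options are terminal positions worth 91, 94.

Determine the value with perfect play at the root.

71

B (Max): max(83, 32, 21) = 83
C (Max): max(12, 30, 83, 3) = 83
D (Max): max(71, 50) = 71
E (Max): max(91, 94) = 94
Root (Min): min(83, 83, 71, 94) = 71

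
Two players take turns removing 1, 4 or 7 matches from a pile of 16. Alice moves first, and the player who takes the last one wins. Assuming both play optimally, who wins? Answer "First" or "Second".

Second

Positions where the player to move wins (W) vs loses (L):
i:   0  1  2  3  4  5  6  7  8  9 10 11 12 13 14 15 16
     L  W  L  W  W  L  W  W  L  W  L  W  W  L  W  W  L
Position 16 is L, so the second player wins.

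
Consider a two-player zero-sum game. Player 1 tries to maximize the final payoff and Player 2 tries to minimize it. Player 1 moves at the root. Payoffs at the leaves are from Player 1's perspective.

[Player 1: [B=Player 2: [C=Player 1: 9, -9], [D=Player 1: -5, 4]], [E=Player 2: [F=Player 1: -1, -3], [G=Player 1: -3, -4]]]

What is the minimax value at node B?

4

C: max(9, -9) = 9
D: max(-5, 4) = 4
B: min(9, 4) = 4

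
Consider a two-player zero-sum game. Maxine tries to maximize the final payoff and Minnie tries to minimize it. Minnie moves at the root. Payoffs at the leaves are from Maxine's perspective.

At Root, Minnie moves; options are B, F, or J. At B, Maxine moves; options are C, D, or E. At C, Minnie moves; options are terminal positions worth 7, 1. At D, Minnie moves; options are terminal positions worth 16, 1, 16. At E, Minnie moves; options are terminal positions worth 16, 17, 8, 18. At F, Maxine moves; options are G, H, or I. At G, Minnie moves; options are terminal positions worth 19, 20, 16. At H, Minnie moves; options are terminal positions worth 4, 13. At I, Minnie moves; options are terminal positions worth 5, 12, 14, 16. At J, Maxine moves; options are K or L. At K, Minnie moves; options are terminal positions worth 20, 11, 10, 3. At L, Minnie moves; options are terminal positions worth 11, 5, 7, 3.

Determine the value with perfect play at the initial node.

3

C (Minnie): min(7, 1) = 1
D (Minnie): min(16, 1, 16) = 1
E (Minnie): min(16, 17, 8, 18) = 8
B (Maxine): max(1, 1, 8) = 8
G (Minnie): min(19, 20, 16) = 16
H (Minnie): min(4, 13) = 4
I (Minnie): min(5, 12, 14, 16) = 5
F (Maxine): max(16, 4, 5) = 16
K (Minnie): min(20, 11, 10, 3) = 3
L (Minnie): min(11, 5, 7, 3) = 3
J (Maxine): max(3, 3) = 3
Root (Minnie): min(8, 16, 3) = 3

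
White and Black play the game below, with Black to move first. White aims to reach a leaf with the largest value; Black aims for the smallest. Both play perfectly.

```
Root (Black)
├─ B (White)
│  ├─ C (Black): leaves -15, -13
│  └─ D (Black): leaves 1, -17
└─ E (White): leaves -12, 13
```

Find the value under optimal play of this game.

C (Black): min(-15, -13) = -15
D (Black): min(1, -17) = -17
B (White): max(-15, -17) = -15
E (White): max(-12, 13) = 13
Root (Black): min(-15, 13) = -15

-15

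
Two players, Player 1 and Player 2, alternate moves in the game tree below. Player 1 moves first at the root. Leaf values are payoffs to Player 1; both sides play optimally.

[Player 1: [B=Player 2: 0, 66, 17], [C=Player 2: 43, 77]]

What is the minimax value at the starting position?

43

B (Player 2): min(0, 66, 17) = 0
C (Player 2): min(43, 77) = 43
Root (Player 1): max(0, 43) = 43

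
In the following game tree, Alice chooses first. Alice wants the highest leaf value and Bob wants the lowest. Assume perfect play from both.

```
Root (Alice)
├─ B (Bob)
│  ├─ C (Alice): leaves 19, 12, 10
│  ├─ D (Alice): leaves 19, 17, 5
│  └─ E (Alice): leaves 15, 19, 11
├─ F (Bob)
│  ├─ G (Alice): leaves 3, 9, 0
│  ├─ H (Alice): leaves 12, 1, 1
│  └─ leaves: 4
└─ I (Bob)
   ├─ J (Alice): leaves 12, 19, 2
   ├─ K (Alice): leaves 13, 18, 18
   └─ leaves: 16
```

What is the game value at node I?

16

J: max(12, 19, 2) = 19
K: max(13, 18, 18) = 18
I: min(19, 18, 16) = 16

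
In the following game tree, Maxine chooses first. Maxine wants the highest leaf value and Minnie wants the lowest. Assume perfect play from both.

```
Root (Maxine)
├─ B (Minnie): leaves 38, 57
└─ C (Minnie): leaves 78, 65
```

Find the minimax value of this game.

65

B (Minnie): min(38, 57) = 38
C (Minnie): min(78, 65) = 65
Root (Maxine): max(38, 65) = 65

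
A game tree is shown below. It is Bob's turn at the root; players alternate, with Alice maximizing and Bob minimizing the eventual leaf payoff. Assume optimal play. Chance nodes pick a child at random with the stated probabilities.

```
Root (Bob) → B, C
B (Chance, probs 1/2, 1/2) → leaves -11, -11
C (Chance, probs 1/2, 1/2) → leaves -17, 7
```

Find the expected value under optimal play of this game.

B (Chance): 1/2·-11 + 1/2·-11 = -11
C (Chance): 1/2·-17 + 1/2·7 = -5
Root (Bob): min(-11, -5) = -11

-11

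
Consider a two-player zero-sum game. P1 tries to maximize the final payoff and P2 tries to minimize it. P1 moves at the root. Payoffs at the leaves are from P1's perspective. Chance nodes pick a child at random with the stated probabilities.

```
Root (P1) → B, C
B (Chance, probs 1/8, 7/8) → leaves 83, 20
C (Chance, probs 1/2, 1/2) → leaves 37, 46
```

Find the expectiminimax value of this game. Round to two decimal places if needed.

41.5

B (Chance): 1/8·83 + 7/8·20 = 27.88
C (Chance): 1/2·37 + 1/2·46 = 41.5
Root (P1): max(27.88, 41.5) = 41.5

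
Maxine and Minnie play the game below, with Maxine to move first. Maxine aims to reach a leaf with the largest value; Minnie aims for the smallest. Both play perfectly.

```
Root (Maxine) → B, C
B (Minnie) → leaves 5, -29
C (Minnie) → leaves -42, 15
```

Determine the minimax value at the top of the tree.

-29

B (Minnie): min(5, -29) = -29
C (Minnie): min(-42, 15) = -42
Root (Maxine): max(-29, -42) = -29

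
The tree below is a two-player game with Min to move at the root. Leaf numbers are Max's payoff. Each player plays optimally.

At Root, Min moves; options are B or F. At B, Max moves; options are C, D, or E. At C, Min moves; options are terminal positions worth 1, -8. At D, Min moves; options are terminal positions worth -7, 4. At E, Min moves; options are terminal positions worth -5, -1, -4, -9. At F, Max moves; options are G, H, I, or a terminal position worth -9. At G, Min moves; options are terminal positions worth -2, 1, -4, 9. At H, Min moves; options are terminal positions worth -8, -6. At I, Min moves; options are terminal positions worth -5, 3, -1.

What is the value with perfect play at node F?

-4

G: min(-2, 1, -4, 9) = -4
H: min(-8, -6) = -8
I: min(-5, 3, -1) = -5
F: max(-4, -8, -5, -9) = -4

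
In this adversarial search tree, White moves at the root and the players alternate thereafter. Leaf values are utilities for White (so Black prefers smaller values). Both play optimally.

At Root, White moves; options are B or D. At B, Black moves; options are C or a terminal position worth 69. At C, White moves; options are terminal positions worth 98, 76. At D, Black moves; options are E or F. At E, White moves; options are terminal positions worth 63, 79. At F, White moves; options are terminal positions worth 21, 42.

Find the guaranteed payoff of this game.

69

C (White): max(98, 76) = 98
B (Black): min(98, 69) = 69
E (White): max(63, 79) = 79
F (White): max(21, 42) = 42
D (Black): min(79, 42) = 42
Root (White): max(69, 42) = 69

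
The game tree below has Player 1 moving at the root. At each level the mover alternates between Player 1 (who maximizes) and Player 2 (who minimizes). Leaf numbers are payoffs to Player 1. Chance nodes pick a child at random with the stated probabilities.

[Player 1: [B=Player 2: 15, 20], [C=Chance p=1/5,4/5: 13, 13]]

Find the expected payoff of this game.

B (Player 2): min(15, 20) = 15
C (Chance): 1/5·13 + 4/5·13 = 13
Root (Player 1): max(15, 13) = 15

15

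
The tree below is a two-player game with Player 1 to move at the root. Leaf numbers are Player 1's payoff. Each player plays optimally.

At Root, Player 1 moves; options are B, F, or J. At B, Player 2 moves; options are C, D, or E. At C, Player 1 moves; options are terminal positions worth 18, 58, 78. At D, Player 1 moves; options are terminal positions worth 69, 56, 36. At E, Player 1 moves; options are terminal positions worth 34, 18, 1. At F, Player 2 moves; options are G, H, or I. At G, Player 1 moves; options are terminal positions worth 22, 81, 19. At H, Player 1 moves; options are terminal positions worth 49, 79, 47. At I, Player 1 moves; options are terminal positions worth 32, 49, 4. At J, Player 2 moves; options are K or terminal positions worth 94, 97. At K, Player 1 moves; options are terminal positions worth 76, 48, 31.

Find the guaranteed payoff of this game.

C (Player 1): max(18, 58, 78) = 78
D (Player 1): max(69, 56, 36) = 69
E (Player 1): max(34, 18, 1) = 34
B (Player 2): min(78, 69, 34) = 34
G (Player 1): max(22, 81, 19) = 81
H (Player 1): max(49, 79, 47) = 79
I (Player 1): max(32, 49, 4) = 49
F (Player 2): min(81, 79, 49) = 49
K (Player 1): max(76, 48, 31) = 76
J (Player 2): min(76, 94, 97) = 76
Root (Player 1): max(34, 49, 76) = 76

76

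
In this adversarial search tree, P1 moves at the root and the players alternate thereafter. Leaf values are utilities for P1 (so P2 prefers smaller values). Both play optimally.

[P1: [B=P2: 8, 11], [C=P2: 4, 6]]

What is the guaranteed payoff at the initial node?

B (P2): min(8, 11) = 8
C (P2): min(4, 6) = 4
Root (P1): max(8, 4) = 8

8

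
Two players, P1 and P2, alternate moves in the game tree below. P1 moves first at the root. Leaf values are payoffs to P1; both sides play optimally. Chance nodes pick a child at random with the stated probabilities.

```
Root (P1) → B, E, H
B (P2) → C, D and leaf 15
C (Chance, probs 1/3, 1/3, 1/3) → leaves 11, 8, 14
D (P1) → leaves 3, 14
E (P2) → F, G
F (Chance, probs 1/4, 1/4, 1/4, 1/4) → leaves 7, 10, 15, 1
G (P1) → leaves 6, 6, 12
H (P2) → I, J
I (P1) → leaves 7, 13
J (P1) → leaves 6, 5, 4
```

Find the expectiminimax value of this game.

C (Chance): 1/3·11 + 1/3·8 + 1/3·14 = 11
D (P1): max(3, 14) = 14
B (P2): min(11, 14, 15) = 11
F (Chance): 1/4·7 + 1/4·10 + 1/4·15 + 1/4·1 = 8.25
G (P1): max(6, 6, 12) = 12
E (P2): min(8.25, 12) = 8.25
I (P1): max(7, 13) = 13
J (P1): max(6, 5, 4) = 6
H (P2): min(13, 6) = 6
Root (P1): max(11, 8.25, 6) = 11

11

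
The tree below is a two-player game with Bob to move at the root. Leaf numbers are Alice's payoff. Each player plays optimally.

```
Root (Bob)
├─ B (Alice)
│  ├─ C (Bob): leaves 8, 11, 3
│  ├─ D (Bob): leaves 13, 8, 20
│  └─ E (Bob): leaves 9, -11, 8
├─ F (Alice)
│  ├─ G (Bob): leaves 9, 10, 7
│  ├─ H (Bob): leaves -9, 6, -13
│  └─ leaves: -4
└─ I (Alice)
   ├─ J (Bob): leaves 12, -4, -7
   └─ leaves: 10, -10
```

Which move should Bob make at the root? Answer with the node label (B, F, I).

F

C (Bob): min(8, 11, 3) = 3
D (Bob): min(13, 8, 20) = 8
E (Bob): min(9, -11, 8) = -11
B (Alice): max(3, 8, -11) = 8
G (Bob): min(9, 10, 7) = 7
H (Bob): min(-9, 6, -13) = -13
F (Alice): max(7, -13, -4) = 7
J (Bob): min(12, -4, -7) = -7
I (Alice): max(-7, 10, -10) = 10
Root (Bob): min(8, 7, 10) = 7
Bob picks the child with the lowest value: F (value 7).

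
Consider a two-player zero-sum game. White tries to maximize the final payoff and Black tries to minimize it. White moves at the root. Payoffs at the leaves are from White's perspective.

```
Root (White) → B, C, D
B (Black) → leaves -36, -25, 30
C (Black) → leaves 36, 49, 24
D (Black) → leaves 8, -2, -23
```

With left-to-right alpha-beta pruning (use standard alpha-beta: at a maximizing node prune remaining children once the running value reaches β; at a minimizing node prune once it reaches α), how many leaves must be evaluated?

7

B [α=-∞,β=+∞]: v=-36
C [α=-36,β=+∞]: v=24
D [α=24,β=+∞]: v=8 after child 1 ≤ α → α-cutoff, skip 2
Root [α=-∞,β=+∞]: v=24
Leaves evaluated: 7 of 9.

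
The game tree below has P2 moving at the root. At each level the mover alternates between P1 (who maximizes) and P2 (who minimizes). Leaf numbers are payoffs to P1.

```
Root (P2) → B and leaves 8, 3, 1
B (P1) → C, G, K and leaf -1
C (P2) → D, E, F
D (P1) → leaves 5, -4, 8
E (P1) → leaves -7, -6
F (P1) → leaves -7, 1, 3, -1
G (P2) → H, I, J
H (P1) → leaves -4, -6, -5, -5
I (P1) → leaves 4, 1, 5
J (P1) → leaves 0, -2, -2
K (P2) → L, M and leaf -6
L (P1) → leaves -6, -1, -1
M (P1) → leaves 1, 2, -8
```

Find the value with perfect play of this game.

-1

D (P1): max(5, -4, 8) = 8
E (P1): max(-7, -6) = -6
F (P1): max(-7, 1, 3, -1) = 3
C (P2): min(8, -6, 3) = -6
H (P1): max(-4, -6, -5, -5) = -4
I (P1): max(4, 1, 5) = 5
J (P1): max(0, -2, -2) = 0
G (P2): min(-4, 5, 0) = -4
L (P1): max(-6, -1, -1) = -1
M (P1): max(1, 2, -8) = 2
K (P2): min(-1, 2, -6) = -6
B (P1): max(-6, -4, -6, -1) = -1
Root (P2): min(-1, 8, 3, 1) = -1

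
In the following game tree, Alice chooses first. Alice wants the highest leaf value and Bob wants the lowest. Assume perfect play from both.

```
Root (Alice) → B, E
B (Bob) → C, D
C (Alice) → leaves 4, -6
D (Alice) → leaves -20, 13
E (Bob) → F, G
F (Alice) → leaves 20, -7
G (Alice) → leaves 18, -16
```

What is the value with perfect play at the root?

C (Alice): max(4, -6) = 4
D (Alice): max(-20, 13) = 13
B (Bob): min(4, 13) = 4
F (Alice): max(20, -7) = 20
G (Alice): max(18, -16) = 18
E (Bob): min(20, 18) = 18
Root (Alice): max(4, 18) = 18

18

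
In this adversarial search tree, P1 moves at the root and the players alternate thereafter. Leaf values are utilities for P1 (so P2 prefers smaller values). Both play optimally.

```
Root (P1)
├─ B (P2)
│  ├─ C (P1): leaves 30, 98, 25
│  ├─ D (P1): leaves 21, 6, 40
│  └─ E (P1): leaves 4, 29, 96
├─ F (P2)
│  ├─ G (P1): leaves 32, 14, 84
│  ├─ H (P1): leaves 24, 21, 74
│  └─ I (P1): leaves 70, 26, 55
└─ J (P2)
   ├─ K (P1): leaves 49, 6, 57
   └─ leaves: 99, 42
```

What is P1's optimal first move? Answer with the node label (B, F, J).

F

C (P1): max(30, 98, 25) = 98
D (P1): max(21, 6, 40) = 40
E (P1): max(4, 29, 96) = 96
B (P2): min(98, 40, 96) = 40
G (P1): max(32, 14, 84) = 84
H (P1): max(24, 21, 74) = 74
I (P1): max(70, 26, 55) = 70
F (P2): min(84, 74, 70) = 70
K (P1): max(49, 6, 57) = 57
J (P2): min(57, 99, 42) = 42
Root (P1): max(40, 70, 42) = 70
P1 picks the child with the highest value: F (value 70).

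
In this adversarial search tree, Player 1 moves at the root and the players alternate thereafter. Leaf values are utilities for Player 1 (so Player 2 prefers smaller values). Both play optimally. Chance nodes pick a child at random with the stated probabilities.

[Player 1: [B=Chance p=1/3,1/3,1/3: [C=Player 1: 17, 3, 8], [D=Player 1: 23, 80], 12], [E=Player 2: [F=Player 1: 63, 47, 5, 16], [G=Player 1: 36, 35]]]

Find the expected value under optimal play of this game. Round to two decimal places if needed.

C (Player 1): max(17, 3, 8) = 17
D (Player 1): max(23, 80) = 80
B (Chance): 1/3·17 + 1/3·80 + 1/3·12 = 36.33
F (Player 1): max(63, 47, 5, 16) = 63
G (Player 1): max(36, 35) = 36
E (Player 2): min(63, 36) = 36
Root (Player 1): max(36.33, 36) = 36.33

36.33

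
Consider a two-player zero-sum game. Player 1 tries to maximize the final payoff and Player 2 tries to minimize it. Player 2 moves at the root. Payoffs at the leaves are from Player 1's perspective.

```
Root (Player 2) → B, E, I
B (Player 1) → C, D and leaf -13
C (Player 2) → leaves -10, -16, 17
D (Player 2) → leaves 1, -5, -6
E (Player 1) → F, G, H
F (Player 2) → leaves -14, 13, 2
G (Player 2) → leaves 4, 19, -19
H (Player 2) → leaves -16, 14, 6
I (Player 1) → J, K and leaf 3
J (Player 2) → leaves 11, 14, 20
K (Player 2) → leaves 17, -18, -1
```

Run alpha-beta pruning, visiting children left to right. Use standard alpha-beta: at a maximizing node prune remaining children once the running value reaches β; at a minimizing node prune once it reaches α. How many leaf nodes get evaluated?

17

C [α=-∞,β=+∞]: v=-16
D [α=-16,β=+∞]: v=-6
B [α=-∞,β=+∞]: v=-6
F [α=-∞,β=-6]: v=-14
G [α=-14,β=-6]: v=-19
H [α=-14,β=-6]: v=-16 after child 1 ≤ α → α-cutoff, skip 2
E [α=-∞,β=-6]: v=-14
J [α=-∞,β=-14]: v=11
I [α=-∞,β=-14]: v=11 after child 1 ≥ β → β-cutoff, skip 2
Root [α=-∞,β=+∞]: v=-14
Leaves evaluated: 17 of 23.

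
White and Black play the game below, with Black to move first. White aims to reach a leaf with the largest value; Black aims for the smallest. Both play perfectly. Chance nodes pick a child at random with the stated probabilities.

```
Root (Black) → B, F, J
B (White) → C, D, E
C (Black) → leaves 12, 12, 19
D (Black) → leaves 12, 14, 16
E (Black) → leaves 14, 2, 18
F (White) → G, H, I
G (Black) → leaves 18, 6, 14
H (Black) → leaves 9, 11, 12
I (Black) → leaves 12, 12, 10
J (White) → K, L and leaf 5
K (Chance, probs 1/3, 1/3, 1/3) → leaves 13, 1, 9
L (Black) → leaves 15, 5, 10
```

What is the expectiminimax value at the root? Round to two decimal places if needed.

7.67

C (Black): min(12, 12, 19) = 12
D (Black): min(12, 14, 16) = 12
E (Black): min(14, 2, 18) = 2
B (White): max(12, 12, 2) = 12
G (Black): min(18, 6, 14) = 6
H (Black): min(9, 11, 12) = 9
I (Black): min(12, 12, 10) = 10
F (White): max(6, 9, 10) = 10
K (Chance): 1/3·13 + 1/3·1 + 1/3·9 = 7.67
L (Black): min(15, 5, 10) = 5
J (White): max(7.67, 5, 5) = 7.67
Root (Black): min(12, 10, 7.67) = 7.67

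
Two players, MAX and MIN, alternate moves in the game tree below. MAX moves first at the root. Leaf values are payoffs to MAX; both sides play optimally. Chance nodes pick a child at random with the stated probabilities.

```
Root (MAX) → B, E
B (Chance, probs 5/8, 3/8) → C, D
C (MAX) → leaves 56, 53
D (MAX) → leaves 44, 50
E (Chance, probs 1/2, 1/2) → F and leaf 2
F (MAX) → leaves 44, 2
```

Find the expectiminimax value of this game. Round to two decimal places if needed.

53.75

C (MAX): max(56, 53) = 56
D (MAX): max(44, 50) = 50
B (Chance): 5/8·56 + 3/8·50 = 53.75
F (MAX): max(44, 2) = 44
E (Chance): 1/2·44 + 1/2·2 = 23
Root (MAX): max(53.75, 23) = 53.75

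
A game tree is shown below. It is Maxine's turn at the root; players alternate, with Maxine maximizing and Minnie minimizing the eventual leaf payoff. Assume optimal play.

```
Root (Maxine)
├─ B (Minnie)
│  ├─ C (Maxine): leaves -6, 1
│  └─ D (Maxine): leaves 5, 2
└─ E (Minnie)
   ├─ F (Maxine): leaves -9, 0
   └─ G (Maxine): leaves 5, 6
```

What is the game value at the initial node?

1

C (Maxine): max(-6, 1) = 1
D (Maxine): max(5, 2) = 5
B (Minnie): min(1, 5) = 1
F (Maxine): max(-9, 0) = 0
G (Maxine): max(5, 6) = 6
E (Minnie): min(0, 6) = 0
Root (Maxine): max(1, 0) = 1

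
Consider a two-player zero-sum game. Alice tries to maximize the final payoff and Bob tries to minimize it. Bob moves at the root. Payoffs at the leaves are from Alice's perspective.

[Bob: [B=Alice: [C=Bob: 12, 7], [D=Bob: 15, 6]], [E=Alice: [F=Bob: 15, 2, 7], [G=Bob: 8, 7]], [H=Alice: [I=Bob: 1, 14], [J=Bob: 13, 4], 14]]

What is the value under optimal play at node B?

C: min(12, 7) = 7
D: min(15, 6) = 6
B: max(7, 6) = 7

7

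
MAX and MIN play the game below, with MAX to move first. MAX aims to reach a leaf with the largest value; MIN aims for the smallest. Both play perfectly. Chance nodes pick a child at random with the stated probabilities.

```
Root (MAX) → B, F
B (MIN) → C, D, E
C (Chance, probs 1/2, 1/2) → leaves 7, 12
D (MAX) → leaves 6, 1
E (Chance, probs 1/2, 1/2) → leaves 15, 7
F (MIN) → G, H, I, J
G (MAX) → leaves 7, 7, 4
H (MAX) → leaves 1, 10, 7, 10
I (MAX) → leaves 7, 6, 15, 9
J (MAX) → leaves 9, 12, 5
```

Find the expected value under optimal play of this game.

7

C (Chance): 1/2·7 + 1/2·12 = 9.5
D (MAX): max(6, 1) = 6
E (Chance): 1/2·15 + 1/2·7 = 11
B (MIN): min(9.5, 6, 11) = 6
G (MAX): max(7, 7, 4) = 7
H (MAX): max(1, 10, 7, 10) = 10
I (MAX): max(7, 6, 15, 9) = 15
J (MAX): max(9, 12, 5) = 12
F (MIN): min(7, 10, 15, 12) = 7
Root (MAX): max(6, 7) = 7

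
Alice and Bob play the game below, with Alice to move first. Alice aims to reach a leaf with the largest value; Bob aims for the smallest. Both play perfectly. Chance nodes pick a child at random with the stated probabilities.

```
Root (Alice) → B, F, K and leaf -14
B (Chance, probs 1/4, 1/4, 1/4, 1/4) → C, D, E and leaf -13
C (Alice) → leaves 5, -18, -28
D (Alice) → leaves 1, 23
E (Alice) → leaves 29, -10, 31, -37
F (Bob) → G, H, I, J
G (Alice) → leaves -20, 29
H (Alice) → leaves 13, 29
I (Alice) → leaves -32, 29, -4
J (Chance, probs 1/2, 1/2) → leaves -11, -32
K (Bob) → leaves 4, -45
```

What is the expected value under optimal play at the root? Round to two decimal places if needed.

C (Alice): max(5, -18, -28) = 5
D (Alice): max(1, 23) = 23
E (Alice): max(29, -10, 31, -37) = 31
B (Chance): 1/4·5 + 1/4·23 + 1/4·31 + 1/4·-13 = 11.5
G (Alice): max(-20, 29) = 29
H (Alice): max(13, 29) = 29
I (Alice): max(-32, 29, -4) = 29
J (Chance): 1/2·-11 + 1/2·-32 = -21.5
F (Bob): min(29, 29, 29, -21.5) = -21.5
K (Bob): min(4, -45) = -45
Root (Alice): max(11.5, -21.5, -45, -14) = 11.5

11.5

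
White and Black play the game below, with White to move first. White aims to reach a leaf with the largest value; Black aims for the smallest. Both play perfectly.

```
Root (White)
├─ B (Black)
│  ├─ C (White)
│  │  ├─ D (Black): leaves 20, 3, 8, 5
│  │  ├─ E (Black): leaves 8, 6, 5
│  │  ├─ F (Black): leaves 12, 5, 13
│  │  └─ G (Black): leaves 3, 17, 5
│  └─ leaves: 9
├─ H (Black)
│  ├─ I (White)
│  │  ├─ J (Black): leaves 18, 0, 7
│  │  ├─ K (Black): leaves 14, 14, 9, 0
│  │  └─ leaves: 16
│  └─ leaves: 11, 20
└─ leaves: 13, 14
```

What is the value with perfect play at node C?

5

D: min(20, 3, 8, 5) = 3
E: min(8, 6, 5) = 5
F: min(12, 5, 13) = 5
G: min(3, 17, 5) = 3
C: max(3, 5, 5, 3) = 5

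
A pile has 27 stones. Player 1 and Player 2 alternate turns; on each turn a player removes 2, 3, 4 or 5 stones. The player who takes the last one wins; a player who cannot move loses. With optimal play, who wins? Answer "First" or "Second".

Positions where the player to move wins (W) vs loses (L):
i:   0  1  2  3  4  5  6  7  8  9 10 11 12 13 14 15 16 17 18 19 20 21 22 23 24 25 26 27
     L  L  W  W  W  W  W  L  L  W  W  W  W  W  L  L  W  W  W  W  W  L  L  W  W  W  W  W
Position 27 is W, so the first player wins.

First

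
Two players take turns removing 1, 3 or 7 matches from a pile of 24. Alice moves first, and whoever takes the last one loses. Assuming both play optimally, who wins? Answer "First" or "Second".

First

Mark each pile size as W (mover wins) or L (mover loses):
i:   0  1  2  3  4  5  6  7  8  9 10 11 12 13 14 15 16 17 18 19 20 21 22 23 24
     W  L  W  L  W  L  W  L  W  L  W  L  W  L  W  L  W  L  W  L  W  L  W  L  W
Position 24 is W, so the first player wins.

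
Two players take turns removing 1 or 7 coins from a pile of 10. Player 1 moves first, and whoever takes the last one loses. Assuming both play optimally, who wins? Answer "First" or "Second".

Compute winning (W) and losing (L) positions by backward induction:
i:   0  1  2  3  4  5  6  7  8  9 10
     W  L  W  L  W  L  W  L  W  L  W
Position 10 is W, so the first player wins.

First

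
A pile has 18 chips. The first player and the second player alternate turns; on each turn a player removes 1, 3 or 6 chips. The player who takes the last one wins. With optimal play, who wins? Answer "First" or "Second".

Second

Compute winning (W) and losing (L) positions by backward induction:
i:   0  1  2  3  4  5  6  7  8  9 10 11 12 13 14 15 16 17 18
     L  W  L  W  L  W  W  W  W  L  W  L  W  L  W  W  W  W  L
Position 18 is L, so the second player wins.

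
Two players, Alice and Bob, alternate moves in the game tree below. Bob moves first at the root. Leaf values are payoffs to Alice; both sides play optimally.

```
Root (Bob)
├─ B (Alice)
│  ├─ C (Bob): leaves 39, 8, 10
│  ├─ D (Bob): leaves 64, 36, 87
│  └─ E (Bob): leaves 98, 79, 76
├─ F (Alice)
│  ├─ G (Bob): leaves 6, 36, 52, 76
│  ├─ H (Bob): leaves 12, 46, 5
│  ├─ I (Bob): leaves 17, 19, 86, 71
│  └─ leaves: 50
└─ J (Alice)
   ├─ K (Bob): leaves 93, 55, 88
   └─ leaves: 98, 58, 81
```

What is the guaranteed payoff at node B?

76

C: min(39, 8, 10) = 8
D: min(64, 36, 87) = 36
E: min(98, 79, 76) = 76
B: max(8, 36, 76) = 76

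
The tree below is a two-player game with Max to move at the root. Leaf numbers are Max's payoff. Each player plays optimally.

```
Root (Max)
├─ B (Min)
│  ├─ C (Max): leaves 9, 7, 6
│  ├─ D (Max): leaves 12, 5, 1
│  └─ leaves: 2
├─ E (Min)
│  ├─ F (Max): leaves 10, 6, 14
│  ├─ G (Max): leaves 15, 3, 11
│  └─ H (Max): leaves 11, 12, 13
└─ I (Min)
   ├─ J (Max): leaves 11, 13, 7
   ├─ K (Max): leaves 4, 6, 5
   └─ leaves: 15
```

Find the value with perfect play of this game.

13

C (Max): max(9, 7, 6) = 9
D (Max): max(12, 5, 1) = 12
B (Min): min(9, 12, 2) = 2
F (Max): max(10, 6, 14) = 14
G (Max): max(15, 3, 11) = 15
H (Max): max(11, 12, 13) = 13
E (Min): min(14, 15, 13) = 13
J (Max): max(11, 13, 7) = 13
K (Max): max(4, 6, 5) = 6
I (Min): min(13, 6, 15) = 6
Root (Max): max(2, 13, 6) = 13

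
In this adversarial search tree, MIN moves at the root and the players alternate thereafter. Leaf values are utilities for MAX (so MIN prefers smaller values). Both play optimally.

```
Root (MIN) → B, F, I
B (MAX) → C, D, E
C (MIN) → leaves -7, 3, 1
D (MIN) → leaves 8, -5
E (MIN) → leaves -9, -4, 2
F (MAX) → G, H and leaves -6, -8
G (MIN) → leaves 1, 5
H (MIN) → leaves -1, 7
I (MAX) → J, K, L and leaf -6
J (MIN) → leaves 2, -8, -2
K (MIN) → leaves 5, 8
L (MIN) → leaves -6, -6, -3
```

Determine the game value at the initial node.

-5

C (MIN): min(-7, 3, 1) = -7
D (MIN): min(8, -5) = -5
E (MIN): min(-9, -4, 2) = -9
B (MAX): max(-7, -5, -9) = -5
G (MIN): min(1, 5) = 1
H (MIN): min(-1, 7) = -1
F (MAX): max(1, -1, -6, -8) = 1
J (MIN): min(2, -8, -2) = -8
K (MIN): min(5, 8) = 5
L (MIN): min(-6, -6, -3) = -6
I (MAX): max(-8, 5, -6, -6) = 5
Root (MIN): min(-5, 1, 5) = -5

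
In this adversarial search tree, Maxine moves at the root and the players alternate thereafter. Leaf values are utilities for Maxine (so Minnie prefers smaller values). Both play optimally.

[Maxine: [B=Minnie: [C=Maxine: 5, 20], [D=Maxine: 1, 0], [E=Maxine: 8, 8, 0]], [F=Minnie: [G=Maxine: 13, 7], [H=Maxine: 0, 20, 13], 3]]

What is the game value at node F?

3

G: max(13, 7) = 13
H: max(0, 20, 13) = 20
F: min(13, 20, 3) = 3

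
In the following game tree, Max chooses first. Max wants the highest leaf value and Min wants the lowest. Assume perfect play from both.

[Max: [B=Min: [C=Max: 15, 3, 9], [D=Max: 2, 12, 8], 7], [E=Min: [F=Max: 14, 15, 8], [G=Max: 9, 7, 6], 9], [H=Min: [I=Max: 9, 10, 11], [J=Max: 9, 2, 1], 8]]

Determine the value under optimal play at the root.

9

C (Max): max(15, 3, 9) = 15
D (Max): max(2, 12, 8) = 12
B (Min): min(15, 12, 7) = 7
F (Max): max(14, 15, 8) = 15
G (Max): max(9, 7, 6) = 9
E (Min): min(15, 9, 9) = 9
I (Max): max(9, 10, 11) = 11
J (Max): max(9, 2, 1) = 9
H (Min): min(11, 9, 8) = 8
Root (Max): max(7, 9, 8) = 9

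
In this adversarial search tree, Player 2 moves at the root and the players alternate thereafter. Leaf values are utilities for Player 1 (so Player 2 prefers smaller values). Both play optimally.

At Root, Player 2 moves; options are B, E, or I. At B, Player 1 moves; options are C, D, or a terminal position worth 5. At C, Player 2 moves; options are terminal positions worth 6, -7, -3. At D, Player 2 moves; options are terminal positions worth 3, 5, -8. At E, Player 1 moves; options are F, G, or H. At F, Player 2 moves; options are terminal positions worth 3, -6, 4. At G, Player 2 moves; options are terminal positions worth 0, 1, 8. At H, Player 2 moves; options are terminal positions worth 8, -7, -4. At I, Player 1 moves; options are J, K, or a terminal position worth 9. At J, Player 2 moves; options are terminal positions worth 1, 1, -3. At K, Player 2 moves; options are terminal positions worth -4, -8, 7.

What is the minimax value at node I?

J: min(1, 1, -3) = -3
K: min(-4, -8, 7) = -8
I: max(-3, -8, 9) = 9

9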